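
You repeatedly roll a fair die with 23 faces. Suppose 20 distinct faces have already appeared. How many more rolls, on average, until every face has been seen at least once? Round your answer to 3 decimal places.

42.167

The wait to go from k to k+1 distinct faces is geometric with mean 23/(23-k).
Sum over k = 20,...,22: E = 23/3 + 23/2 + 23/1 = 42.1667.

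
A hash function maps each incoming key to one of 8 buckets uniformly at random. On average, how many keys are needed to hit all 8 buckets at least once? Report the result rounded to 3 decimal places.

Split into phases: going from k distinct to k+1 distinct takes on average 8/(8-k) keys.
E[T] = 8/8 + 8/7 + 8/6 + ... + 8/2 + 8/1 = 8·H_{8}.
H_{8} = 2.7179, so E[T] = 21.7429.

21.743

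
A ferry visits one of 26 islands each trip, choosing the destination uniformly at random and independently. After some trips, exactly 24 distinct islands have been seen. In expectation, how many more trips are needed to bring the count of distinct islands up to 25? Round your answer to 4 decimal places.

13.0000

With k distinct islands already seen, the next new one takes an expected 26/(26-k) trips.
Only the k = 24 term is needed: E = 26/2 = 13.00000.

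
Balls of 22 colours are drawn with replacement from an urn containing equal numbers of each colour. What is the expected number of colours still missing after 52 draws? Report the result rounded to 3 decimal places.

1.958

For each colour, P(unseen after 52) = (21/22)^52 = 0.0890.
By linearity of expectation, E[unseen] = 22·(21/22)^52 = 1.9582.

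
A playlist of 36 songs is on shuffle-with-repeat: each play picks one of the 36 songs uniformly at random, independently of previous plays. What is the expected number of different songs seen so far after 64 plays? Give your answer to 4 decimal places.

For each song, P(seen in 64 plays) = 1 - (35/36)^64 = 0.83519.
By linearity of expectation, E[distinct seen] = 36·(1 - (35/36)^64) = 30.06669.

30.0667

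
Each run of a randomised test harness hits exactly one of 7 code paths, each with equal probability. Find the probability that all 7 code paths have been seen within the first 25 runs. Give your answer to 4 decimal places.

Let A_i be the event that code path i is missing after 25 runs. By inclusion–exclusion on the A_i,
P(all seen) = Σ_{j=0}^{7} (-1)^j C(7,j)((7-j)/7)^25
= 1.00000 - 0.14840 + 0.00467 - 0.00003 + 0.00000 - 0.00000 + 0.00000 - 0.00000
= 0.85624.

0.8562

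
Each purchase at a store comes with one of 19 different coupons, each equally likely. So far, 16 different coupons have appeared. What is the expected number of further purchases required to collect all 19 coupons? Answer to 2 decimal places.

From k distinct to k+1 distinct takes on average 19/(19-k) purchases.
Sum over k = 16,...,18: E = 19/3 + 19/2 + 19/1 = 34.833.

34.83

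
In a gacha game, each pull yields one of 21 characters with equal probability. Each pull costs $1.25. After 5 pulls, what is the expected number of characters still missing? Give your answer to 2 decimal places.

For each character, P(unseen after 5) = (20/21)^5 = 0.784.
By linearity of expectation, E[unseen] = 21·(20/21)^5 = 16.454.

16.45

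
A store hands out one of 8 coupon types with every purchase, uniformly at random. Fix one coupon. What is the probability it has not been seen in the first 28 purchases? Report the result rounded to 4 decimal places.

On each purchase the fixed coupon fails to appear with probability 7/8.
P(still missing after 28) = (7/8)^28 = 0.02378.

0.0238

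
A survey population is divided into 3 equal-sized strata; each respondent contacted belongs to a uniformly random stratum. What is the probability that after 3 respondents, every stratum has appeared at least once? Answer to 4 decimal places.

Let A_i be the event that stratum i is missing after 3 respondents. By inclusion–exclusion on the A_i,
P(all seen) = Σ_{j=0}^{3} (-1)^j C(3,j)((3-j)/3)^3
= 1.00000 - 0.88889 + 0.11111 - 0.00000
= 0.22222.

0.2222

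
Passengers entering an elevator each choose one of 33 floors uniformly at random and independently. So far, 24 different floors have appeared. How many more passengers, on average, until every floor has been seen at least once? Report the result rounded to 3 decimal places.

93.356

From k distinct to k+1 distinct takes on average 33/(33-k) passengers.
Sum over k = 24,...,32: E = 33/9 + 33/8 + 33/7 + ... + 33/2 + 33/1 = 93.3560.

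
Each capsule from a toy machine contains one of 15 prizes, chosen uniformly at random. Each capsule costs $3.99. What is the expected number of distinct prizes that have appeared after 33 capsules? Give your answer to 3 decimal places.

13.461

For each prize, P(seen in 33 capsules) = 1 - (14/15)^33 = 0.8974.
By linearity of expectation, E[distinct seen] = 15·(1 - (14/15)^33) = 13.4608.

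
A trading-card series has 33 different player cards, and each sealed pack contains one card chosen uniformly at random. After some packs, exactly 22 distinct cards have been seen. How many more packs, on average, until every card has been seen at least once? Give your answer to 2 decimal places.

99.66

With k distinct cards already seen, the next new one takes an expected 33/(33-k) packs.
Sum over k = 22,...,32: E = 33/11 + 33/10 + 33/9 + ... + 33/2 + 33/1 = 99.656.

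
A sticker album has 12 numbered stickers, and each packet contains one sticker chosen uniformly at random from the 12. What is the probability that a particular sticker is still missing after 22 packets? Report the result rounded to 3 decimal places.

On each packet the fixed sticker fails to appear with probability 11/12.
P(still missing after 22) = (11/12)^22 = 0.1475.

0.147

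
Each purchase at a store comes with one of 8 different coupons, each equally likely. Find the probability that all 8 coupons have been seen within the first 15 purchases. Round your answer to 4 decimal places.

0.2482

Let A_i be the event that coupon i is missing after 15 purchases. By inclusion–exclusion on the A_i,
P(all seen) = Σ_{j=0}^{8} (-1)^j C(8,j)((8-j)/8)^15
= 1.00000 - 1.07947 + 0.37418 - 0.04857 + 0.00214 - 0.00002 + 0.00000 - 0.00000 + 0.00000
= 0.24825.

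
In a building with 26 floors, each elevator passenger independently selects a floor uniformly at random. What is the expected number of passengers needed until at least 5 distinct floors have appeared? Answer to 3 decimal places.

Going from k to k+1 distinct takes a geometric number of passengers with mean 26/(26-k).
Sum over k = 0,...,4: E = 26/26 + 26/25 + 26/24 + 26/23 + 26/22 = 5.4356.

5.436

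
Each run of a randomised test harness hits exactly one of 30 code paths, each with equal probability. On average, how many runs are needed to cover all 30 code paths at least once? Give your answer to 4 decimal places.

Split into phases: going from k distinct to k+1 distinct takes on average 30/(30-k) runs.
E[T] = 30/30 + 30/29 + 30/28 + ... + 30/2 + 30/1 = 30·H_{30}.
H_{30} = 3.99499, so E[T] = 119.84961.

119.8496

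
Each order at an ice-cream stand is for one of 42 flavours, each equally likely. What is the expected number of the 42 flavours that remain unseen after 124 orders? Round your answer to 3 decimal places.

For each flavour, P(unseen after 124) = (41/42)^124 = 0.0504.
By linearity of expectation, E[unseen] = 42·(41/42)^124 = 2.1161.

2.116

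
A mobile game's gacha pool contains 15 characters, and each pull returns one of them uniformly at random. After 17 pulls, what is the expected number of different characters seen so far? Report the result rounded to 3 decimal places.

For each character, P(seen in 17 pulls) = 1 - (14/15)^17 = 0.6905.
By linearity of expectation, E[distinct seen] = 15·(1 - (14/15)^17) = 10.3579.

10.358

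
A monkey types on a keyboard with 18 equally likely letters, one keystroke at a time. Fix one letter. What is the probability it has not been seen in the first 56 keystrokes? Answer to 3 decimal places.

0.041

On each keystroke the fixed letter fails to appear with probability 17/18.
P(still missing after 56) = (17/18)^56 = 0.0407.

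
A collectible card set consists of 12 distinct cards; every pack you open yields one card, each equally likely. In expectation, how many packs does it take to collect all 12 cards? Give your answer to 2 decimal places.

37.24

After k distinct cards have appeared, the next pack gives a new one with probability (12-k)/12, so the expected wait for the (k+1)-th is 12/(12-k).
E[T] = 12/12 + 12/11 + 12/10 + ... + 12/2 + 12/1 = 12·H_{12}.
H_{12} = 3.103, so E[T] = 37.239.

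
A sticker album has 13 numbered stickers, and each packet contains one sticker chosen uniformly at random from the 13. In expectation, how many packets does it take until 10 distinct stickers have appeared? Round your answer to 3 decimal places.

17.508

With k distinct stickers already seen, the next new one arrives after an expected 13/(13-k) packets.
Sum over k = 0,...,9: E = 13/13 + 13/12 + 13/11 + ... + 13/5 + 13/4 = 17.5084.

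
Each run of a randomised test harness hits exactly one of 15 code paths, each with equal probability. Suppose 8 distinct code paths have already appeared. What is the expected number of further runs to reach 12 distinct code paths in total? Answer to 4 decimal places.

11.3929

From k distinct to k+1 distinct takes on average 15/(15-k) runs.
Sum over k = 8,...,11: E = 15/7 + 15/6 + 15/5 + 15/4 = 11.39286.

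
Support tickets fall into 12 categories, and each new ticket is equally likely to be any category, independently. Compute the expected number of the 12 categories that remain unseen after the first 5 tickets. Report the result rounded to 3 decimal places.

7.767

For each category, P(unseen after 5) = (11/12)^5 = 0.6472.
By linearity of expectation, E[unseen] = 12·(11/12)^5 = 7.7667.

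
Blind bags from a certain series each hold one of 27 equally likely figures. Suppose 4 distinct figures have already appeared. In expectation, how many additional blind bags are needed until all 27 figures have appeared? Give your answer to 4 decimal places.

100.8259

The wait to go from k to k+1 distinct figures is geometric with mean 27/(27-k).
Sum over k = 4,...,26: E = 27/23 + 27/22 + 27/21 + ... + 27/2 + 27/1 = 100.82587.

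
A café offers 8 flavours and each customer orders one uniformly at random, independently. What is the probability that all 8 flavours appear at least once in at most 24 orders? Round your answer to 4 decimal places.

By inclusion–exclusion over which flavours are missing,
P(all seen) = Σ_{j=0}^{8} (-1)^j C(8,j)((8-j)/8)^24
= 1.00000 - 0.32455 + 0.02809 - 0.00071 + 0.00000 - 0.00000 + 0.00000 - 0.00000 + 0.00000
= 0.70284.

0.7028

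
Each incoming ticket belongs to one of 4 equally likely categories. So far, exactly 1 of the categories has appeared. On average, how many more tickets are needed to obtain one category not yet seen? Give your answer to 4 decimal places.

Each ticket yields a new category with probability (4-1)/4 = 3/4, so the wait is geometric with mean 4/3.
E = 4/3 = 1.33333.

1.3333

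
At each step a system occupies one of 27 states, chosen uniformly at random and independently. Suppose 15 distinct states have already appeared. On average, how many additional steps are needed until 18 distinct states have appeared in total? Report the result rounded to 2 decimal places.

7.40

The wait to go from k to k+1 distinct states is geometric with mean 27/(27-k).
Sum over k = 15,...,17: E = 27/12 + 27/11 + 27/10 = 7.405.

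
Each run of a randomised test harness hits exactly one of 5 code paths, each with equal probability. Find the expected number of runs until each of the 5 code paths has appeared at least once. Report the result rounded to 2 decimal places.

11.42

Split into phases: going from k distinct to k+1 distinct takes on average 5/(5-k) runs.
E[T] = 5/5 + 5/4 + 5/3 + 5/2 + 5/1 = 5·H_{5}.
H_{5} = 2.283, so E[T] = 11.417.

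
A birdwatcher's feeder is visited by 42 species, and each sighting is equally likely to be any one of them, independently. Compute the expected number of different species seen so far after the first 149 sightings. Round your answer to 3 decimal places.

40.841

For each species, P(seen in 149 sightings) = 1 - (41/42)^149 = 0.9724.
By linearity of expectation, E[distinct seen] = 42·(1 - (41/42)^149) = 40.8415.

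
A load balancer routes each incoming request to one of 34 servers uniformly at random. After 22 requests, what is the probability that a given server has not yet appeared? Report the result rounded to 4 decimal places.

On each request the fixed server fails to appear with probability 33/34.
P(still missing after 22) = (33/34)^22 = 0.51853.

0.5185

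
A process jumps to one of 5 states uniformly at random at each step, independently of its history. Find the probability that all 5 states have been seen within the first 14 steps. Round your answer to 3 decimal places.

0.788

Let A_i be the event that state i is missing after 14 steps. By inclusion–exclusion on the A_i,
P(all seen) = Σ_{j=0}^{5} (-1)^j C(5,j)((5-j)/5)^14
= 1.0000 - 0.2199 + 0.0078 - 0.0000 + 0.0000 - 0.0000
= 0.7879.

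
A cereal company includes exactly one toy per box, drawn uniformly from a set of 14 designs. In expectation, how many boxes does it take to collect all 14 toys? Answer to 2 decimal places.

45.52

The wait to go from k to k+1 distinct toys is geometric with mean 14/(14-k).
E[T] = 14/14 + 14/13 + 14/12 + ... + 14/2 + 14/1 = 14·H_{14}.
H_{14} = 3.252, so E[T] = 45.522.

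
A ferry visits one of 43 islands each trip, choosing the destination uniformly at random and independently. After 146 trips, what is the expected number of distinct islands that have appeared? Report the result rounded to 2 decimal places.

41.61

For each island, P(seen in 146 trips) = 1 - (42/43)^146 = 0.968.
By linearity of expectation, E[distinct seen] = 43·(1 - (42/43)^146) = 41.615.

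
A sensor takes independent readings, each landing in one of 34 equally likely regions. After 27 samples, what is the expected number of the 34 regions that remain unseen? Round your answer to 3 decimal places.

15.185

For each region, P(unseen after 27) = (33/34)^27 = 0.4466.
By linearity of expectation, E[unseen] = 34·(33/34)^27 = 15.1853.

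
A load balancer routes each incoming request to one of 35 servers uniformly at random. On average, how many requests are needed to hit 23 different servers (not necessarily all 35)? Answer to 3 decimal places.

Going from k to k+1 distinct takes a geometric number of requests with mean 35/(35-k).
Sum over k = 0,...,22: E = 35/35 + 35/34 + 35/33 + ... + 35/14 + 35/13 = 36.5250.

36.525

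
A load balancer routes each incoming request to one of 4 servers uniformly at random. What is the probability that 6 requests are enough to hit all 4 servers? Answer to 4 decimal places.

Let A_i be the event that server i is missing after 6 requests. By inclusion–exclusion on the A_i,
P(all seen) = Σ_{j=0}^{4} (-1)^j C(4,j)((4-j)/4)^6
= 1.00000 - 0.71191 + 0.09375 - 0.00098 + 0.00000
= 0.38086.

0.3809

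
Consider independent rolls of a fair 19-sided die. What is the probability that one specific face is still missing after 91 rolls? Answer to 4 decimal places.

Each roll misses the fixed face with probability (19-1)/19 = 18/19, independently.
P(still missing after 91) = (18/19)^91 = 0.00730.

0.0073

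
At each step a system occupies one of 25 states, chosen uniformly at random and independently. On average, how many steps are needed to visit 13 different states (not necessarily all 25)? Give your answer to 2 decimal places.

With k distinct states already seen, the next new one arrives after an expected 25/(25-k) steps.
Sum over k = 0,...,12: E = 25/25 + 25/24 + 25/23 + ... + 25/14 + 25/13 = 17.819.

17.82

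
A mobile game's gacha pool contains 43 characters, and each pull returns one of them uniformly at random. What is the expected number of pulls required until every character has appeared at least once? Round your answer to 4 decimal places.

The wait to go from k to k+1 distinct characters is geometric with mean 43/(43-k).
E[T] = 43/43 + 43/42 + 43/41 + ... + 43/2 + 43/1 = 43·H_{43}.
H_{43} = 4.35000, so E[T] = 187.04994.

187.0499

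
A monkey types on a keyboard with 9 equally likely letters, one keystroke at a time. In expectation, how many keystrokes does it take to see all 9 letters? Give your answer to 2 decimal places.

25.46

The wait to go from k to k+1 distinct letters is geometric with mean 9/(9-k).
E[T] = 9/9 + 9/8 + 9/7 + ... + 9/2 + 9/1 = 9·H_{9}.
H_{9} = 2.829, so E[T] = 25.461.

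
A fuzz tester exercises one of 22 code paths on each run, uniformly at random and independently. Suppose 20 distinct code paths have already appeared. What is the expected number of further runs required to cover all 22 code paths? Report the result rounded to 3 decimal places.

33.000

The wait to go from k to k+1 distinct code paths is geometric with mean 22/(22-k).
Sum over k = 20,...,21: E = 22/2 + 22/1 = 33.0000.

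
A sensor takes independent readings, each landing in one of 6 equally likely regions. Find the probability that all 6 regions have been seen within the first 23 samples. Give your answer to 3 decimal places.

0.911

By inclusion–exclusion over which regions are missing,
P(all seen) = Σ_{j=0}^{6} (-1)^j C(6,j)((6-j)/6)^23
= 1.0000 - 0.0906 + 0.0013 - 0.0000 + 0.0000 - 0.0000 + 0.0000
= 0.9108.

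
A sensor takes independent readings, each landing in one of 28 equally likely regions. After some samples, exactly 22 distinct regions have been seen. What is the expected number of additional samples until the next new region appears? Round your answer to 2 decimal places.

4.67

Each sample yields a new region with probability (28-22)/28 = 6/28, so the wait is geometric with mean 28/6.
E = 28/6 = 4.667.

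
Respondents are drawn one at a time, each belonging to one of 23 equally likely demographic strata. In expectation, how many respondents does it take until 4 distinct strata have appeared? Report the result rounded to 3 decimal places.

With k distinct strata already seen, the next new one arrives after an expected 23/(23-k) respondents.
Sum over k = 0,...,3: E = 23/23 + 23/22 + 23/21 + 23/20 = 4.2907.

4.291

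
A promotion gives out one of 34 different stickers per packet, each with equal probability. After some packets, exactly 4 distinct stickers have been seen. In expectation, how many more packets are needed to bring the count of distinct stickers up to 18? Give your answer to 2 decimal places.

20.88

With k distinct stickers already seen, the next new one takes an expected 34/(34-k) packets.
Sum over k = 4,...,17: E = 34/30 + 34/29 + 34/28 + ... + 34/18 + 34/17 = 20.885.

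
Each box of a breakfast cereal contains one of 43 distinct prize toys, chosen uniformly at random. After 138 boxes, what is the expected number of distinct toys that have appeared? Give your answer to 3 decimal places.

For each toy, P(seen in 138 boxes) = 1 - (42/43)^138 = 0.9611.
By linearity of expectation, E[distinct seen] = 43·(1 - (42/43)^138) = 41.3280.

41.328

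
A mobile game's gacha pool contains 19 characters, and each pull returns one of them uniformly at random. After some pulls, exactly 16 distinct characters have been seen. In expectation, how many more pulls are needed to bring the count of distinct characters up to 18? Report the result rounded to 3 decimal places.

With k distinct characters already seen, the next new one takes an expected 19/(19-k) pulls.
Sum over k = 16,...,17: E = 19/3 + 19/2 = 15.8333.

15.833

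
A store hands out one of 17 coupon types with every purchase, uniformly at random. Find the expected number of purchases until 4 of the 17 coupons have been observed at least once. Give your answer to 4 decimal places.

4.4101

With k distinct coupons already seen, the next new one arrives after an expected 17/(17-k) purchases.
Sum over k = 0,...,3: E = 17/17 + 17/16 + 17/15 + 17/14 = 4.41012.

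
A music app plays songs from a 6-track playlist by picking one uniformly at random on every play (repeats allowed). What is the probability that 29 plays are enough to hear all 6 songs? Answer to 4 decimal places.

0.9698

By inclusion–exclusion over which songs are missing,
P(all seen) = Σ_{j=0}^{6} (-1)^j C(6,j)((6-j)/6)^29
= 1.00000 - 0.03033 + 0.00012 - 0.00000 + 0.00000 - 0.00000 + 0.00000
= 0.96979.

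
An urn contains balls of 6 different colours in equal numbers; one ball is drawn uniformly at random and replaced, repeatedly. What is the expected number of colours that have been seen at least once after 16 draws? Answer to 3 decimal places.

5.675

For each colour, P(seen in 16 draws) = 1 - (5/6)^16 = 0.9459.
By linearity of expectation, E[distinct seen] = 6·(1 - (5/6)^16) = 5.6755.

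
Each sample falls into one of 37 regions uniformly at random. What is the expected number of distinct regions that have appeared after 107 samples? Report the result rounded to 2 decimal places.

35.03

For each region, P(seen in 107 samples) = 1 - (36/37)^107 = 0.947.
By linearity of expectation, E[distinct seen] = 37·(1 - (36/37)^107) = 35.028.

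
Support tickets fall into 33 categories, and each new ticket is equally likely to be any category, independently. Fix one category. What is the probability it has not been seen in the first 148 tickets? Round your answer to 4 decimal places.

On each ticket the fixed category fails to appear with probability 32/33.
P(still missing after 148) = (32/33)^148 = 0.01052.

0.0105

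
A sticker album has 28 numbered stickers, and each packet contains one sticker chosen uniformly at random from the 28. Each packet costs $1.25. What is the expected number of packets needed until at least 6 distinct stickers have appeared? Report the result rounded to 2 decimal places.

With k distinct stickers already seen, the next new one arrives after an expected 28/(28-k) packets.
Sum over k = 0,...,5: E = 28/28 + 28/27 + 28/26 + 28/25 + 28/24 + 28/23 = 6.618.

6.62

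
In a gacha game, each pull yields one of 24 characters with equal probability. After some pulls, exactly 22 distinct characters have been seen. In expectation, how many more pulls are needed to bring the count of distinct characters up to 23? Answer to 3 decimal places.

With k distinct characters already seen, the next new one takes an expected 24/(24-k) pulls.
Only the k = 22 term is needed: E = 24/2 = 12.0000.

12.000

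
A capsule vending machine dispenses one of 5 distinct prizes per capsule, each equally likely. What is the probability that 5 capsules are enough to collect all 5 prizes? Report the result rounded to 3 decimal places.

0.038

Let A_i be the event that prize i is missing after 5 capsules. By inclusion–exclusion on the A_i,
P(all seen) = Σ_{j=0}^{5} (-1)^j C(5,j)((5-j)/5)^5
= 1.0000 - 1.6384 + 0.7776 - 0.1024 + 0.0016 - 0.0000
= 0.0384.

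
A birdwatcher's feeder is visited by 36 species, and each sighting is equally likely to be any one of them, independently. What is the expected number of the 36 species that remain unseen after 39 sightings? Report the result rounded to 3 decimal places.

For each species, P(unseen after 39) = (35/36)^39 = 0.3333.
By linearity of expectation, E[unseen] = 36·(35/36)^39 = 11.9994.

11.999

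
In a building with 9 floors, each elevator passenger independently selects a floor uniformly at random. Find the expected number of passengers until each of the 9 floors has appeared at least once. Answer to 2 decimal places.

25.46

The wait to go from k to k+1 distinct floors is geometric with mean 9/(9-k).
E[T] = 9/9 + 9/8 + 9/7 + ... + 9/2 + 9/1 = 9·H_{9}.
H_{9} = 2.829, so E[T] = 25.461.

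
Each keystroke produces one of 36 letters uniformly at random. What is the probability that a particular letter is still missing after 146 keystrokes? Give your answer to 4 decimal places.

0.0164

On each keystroke the fixed letter fails to appear with probability 35/36.
P(still missing after 146) = (35/36)^146 = 0.01636.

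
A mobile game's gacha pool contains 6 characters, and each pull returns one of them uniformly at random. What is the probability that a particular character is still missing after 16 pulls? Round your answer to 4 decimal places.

0.0541

On each pull the fixed character fails to appear with probability 5/6.
P(still missing after 16) = (5/6)^16 = 0.05409.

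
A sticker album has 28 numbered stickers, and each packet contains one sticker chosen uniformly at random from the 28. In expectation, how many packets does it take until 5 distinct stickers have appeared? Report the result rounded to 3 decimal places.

With k distinct stickers already seen, the next new one arrives after an expected 28/(28-k) packets.
Sum over k = 0,...,4: E = 28/28 + 28/27 + 28/26 + 28/25 + 28/24 = 5.4006.

5.401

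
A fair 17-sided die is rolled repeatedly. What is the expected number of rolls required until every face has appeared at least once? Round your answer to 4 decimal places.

58.4724

The wait to go from k to k+1 distinct faces is geometric with mean 17/(17-k).
E[T] = 17/17 + 17/16 + 17/15 + ... + 17/2 + 17/1 = 17·H_{17}.
H_{17} = 3.43955, so E[T] = 58.47239.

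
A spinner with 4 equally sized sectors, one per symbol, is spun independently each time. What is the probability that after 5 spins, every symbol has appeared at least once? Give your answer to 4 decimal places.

0.2344

Let A_i be the event that symbol i is missing after 5 spins. By inclusion–exclusion on the A_i,
P(all seen) = Σ_{j=0}^{4} (-1)^j C(4,j)((4-j)/4)^5
= 1.00000 - 0.94922 + 0.18750 - 0.00391 + 0.00000
= 0.23438.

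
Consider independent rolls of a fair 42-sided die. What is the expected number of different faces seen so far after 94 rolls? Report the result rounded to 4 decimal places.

37.6399

For each face, P(seen in 94 rolls) = 1 - (41/42)^94 = 0.89619.
By linearity of expectation, E[distinct seen] = 42·(1 - (41/42)^94) = 37.63988.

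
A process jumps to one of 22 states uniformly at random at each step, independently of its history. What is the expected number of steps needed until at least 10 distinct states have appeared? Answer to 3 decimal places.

With k distinct states already seen, the next new one arrives after an expected 22/(22-k) steps.
Sum over k = 0,...,9: E = 22/22 + 22/21 + 22/20 + ... + 22/14 + 22/13 = 12.9273.

12.927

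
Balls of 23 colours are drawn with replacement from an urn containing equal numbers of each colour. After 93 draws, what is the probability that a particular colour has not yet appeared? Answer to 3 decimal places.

Each draw misses the fixed colour with probability (23-1)/23 = 22/23, independently.
P(still missing after 93) = (22/23)^93 = 0.0160.

0.016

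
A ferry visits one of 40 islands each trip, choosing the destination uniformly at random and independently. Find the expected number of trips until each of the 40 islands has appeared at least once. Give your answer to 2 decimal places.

171.14

The wait to go from k to k+1 distinct islands is geometric with mean 40/(40-k).
E[T] = 40/40 + 40/39 + 40/38 + ... + 40/2 + 40/1 = 40·H_{40}.
H_{40} = 4.279, so E[T] = 171.142.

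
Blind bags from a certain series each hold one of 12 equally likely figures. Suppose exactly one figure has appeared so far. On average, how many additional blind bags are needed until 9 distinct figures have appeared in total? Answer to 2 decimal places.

The wait to go from k to k+1 distinct figures is geometric with mean 12/(12-k).
Sum over k = 1,...,8: E = 12/11 + 12/10 + 12/9 + ... + 12/5 + 12/4 = 14.239.

14.24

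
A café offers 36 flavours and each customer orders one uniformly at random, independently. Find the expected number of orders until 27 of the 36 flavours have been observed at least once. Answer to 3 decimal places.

48.441

Going from k to k+1 distinct takes a geometric number of orders with mean 36/(36-k).
Sum over k = 0,...,26: E = 36/36 + 36/35 + 36/34 + ... + 36/11 + 36/10 = 48.4413.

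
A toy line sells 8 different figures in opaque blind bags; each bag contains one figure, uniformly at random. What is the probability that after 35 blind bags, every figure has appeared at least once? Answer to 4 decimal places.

0.9265

Let A_i be the event that figure i is missing after 35 blind bags. By inclusion–exclusion on the A_i,
P(all seen) = Σ_{j=0}^{8} (-1)^j C(8,j)((8-j)/8)^35
= 1.00000 - 0.07471 + 0.00119 - 0.00000 + 0.00000 - 0.00000 + 0.00000 - 0.00000 + 0.00000
= 0.92647.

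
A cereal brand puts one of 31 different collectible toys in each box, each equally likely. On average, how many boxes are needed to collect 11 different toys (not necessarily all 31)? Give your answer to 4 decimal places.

Going from k to k+1 distinct takes a geometric number of boxes with mean 31/(31-k).
Sum over k = 0,...,10: E = 31/31 + 31/30 + 31/29 + ... + 31/22 + 31/21 = 13.31467.

13.3147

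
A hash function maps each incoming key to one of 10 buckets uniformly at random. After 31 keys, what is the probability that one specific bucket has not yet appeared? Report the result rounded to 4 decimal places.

Each key misses the fixed bucket with probability (10-1)/10 = 9/10, independently.
P(still missing after 31) = (9/10)^31 = 0.03815.

0.0382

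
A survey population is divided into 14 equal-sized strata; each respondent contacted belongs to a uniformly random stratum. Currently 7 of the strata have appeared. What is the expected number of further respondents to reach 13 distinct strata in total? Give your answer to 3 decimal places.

From k distinct to k+1 distinct takes on average 14/(14-k) respondents.
Sum over k = 7,...,12: E = 14/7 + 14/6 + 14/5 + 14/4 + 14/3 + 14/2 = 22.3000.

22.300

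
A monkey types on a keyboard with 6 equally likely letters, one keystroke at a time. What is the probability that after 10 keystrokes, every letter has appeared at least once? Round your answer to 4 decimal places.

Let A_i be the event that letter i is missing after 10 keystrokes. By inclusion–exclusion on the A_i,
P(all seen) = Σ_{j=0}^{6} (-1)^j C(6,j)((6-j)/6)^10
= 1.00000 - 0.96903 + 0.26012 - 0.01953 + 0.00025 - 0.00000 + 0.00000
= 0.27181.

0.2718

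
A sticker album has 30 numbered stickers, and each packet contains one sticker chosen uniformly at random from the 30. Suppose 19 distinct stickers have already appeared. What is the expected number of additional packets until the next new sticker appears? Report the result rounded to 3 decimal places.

Each packet yields a new sticker with probability (30-19)/30 = 11/30, so the wait is geometric with mean 30/11.
E = 30/11 = 2.7273.

2.727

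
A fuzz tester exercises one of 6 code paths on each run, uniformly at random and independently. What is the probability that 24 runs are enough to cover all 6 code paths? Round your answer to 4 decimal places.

Let A_i be the event that code path i is missing after 24 runs. By inclusion–exclusion on the A_i,
P(all seen) = Σ_{j=0}^{6} (-1)^j C(6,j)((6-j)/6)^24
= 1.00000 - 0.07547 + 0.00089 - 0.00000 + 0.00000 - 0.00000 + 0.00000
= 0.92542.

0.9254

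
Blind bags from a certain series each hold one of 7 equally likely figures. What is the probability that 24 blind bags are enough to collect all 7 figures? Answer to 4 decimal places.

0.8334

By inclusion–exclusion over which figures are missing,
P(all seen) = Σ_{j=0}^{7} (-1)^j C(7,j)((7-j)/7)^24
= 1.00000 - 0.17313 + 0.00653 - 0.00005 + 0.00000 - 0.00000 + 0.00000 - 0.00000
= 0.83335.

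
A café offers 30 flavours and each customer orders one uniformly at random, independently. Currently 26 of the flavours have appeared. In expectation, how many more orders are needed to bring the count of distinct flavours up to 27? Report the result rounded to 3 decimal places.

7.500

The wait to go from k to k+1 distinct flavours is geometric with mean 30/(30-k).
Only the k = 26 term is needed: E = 30/4 = 7.5000.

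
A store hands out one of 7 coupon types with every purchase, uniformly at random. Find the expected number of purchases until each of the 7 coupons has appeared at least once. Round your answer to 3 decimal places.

Split into phases: going from k distinct to k+1 distinct takes on average 7/(7-k) purchases.
E[T] = 7/7 + 7/6 + 7/5 + ... + 7/2 + 7/1 = 7·H_{7}.
H_{7} = 2.5929, so E[T] = 18.1500.

18.150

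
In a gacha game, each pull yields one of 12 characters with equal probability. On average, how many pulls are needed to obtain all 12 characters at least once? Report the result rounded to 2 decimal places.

37.24

The wait to go from k to k+1 distinct characters is geometric with mean 12/(12-k).
E[T] = 12/12 + 12/11 + 12/10 + ... + 12/2 + 12/1 = 12·H_{12}.
H_{12} = 3.103, so E[T] = 37.239.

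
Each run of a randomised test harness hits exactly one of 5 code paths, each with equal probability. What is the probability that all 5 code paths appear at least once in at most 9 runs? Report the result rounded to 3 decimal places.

By inclusion–exclusion over which code paths are missing,
P(all seen) = Σ_{j=0}^{5} (-1)^j C(5,j)((5-j)/5)^9
= 1.0000 - 0.6711 + 0.1008 - 0.0026 + 0.0000 - 0.0000
= 0.4271.

0.427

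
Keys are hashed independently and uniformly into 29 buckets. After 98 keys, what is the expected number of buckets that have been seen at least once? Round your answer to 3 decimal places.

28.069

For each bucket, P(seen in 98 keys) = 1 - (28/29)^98 = 0.9679.
By linearity of expectation, E[distinct seen] = 29·(1 - (28/29)^98) = 28.0691.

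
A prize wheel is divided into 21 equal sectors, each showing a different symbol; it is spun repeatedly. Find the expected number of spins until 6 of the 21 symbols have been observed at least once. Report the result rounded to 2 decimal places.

6.87

Going from k to k+1 distinct takes a geometric number of spins with mean 21/(21-k).
Sum over k = 0,...,5: E = 21/21 + 21/20 + 21/19 + 21/18 + 21/17 + 21/16 = 6.870.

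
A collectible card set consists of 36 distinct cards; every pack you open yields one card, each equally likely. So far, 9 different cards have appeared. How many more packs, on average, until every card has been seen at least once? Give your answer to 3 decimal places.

With k distinct cards already seen, the next new one takes an expected 36/(36-k) packs.
Sum over k = 9,...,35: E = 36/27 + 36/26 + 36/25 + ... + 36/2 + 36/1 = 140.0924.

140.092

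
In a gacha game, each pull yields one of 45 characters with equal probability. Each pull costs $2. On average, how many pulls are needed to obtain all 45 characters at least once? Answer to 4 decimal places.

The wait to go from k to k+1 distinct characters is geometric with mean 45/(45-k).
E[T] = 45/45 + 45/44 + 45/43 + ... + 45/2 + 45/1 = 45·H_{45}.
H_{45} = 4.39495, so E[T] = 197.77267.

197.7727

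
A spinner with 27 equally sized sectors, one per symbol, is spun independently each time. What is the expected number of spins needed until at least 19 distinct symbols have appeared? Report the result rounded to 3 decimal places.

With k distinct symbols already seen, the next new one arrives after an expected 27/(27-k) spins.
Sum over k = 0,...,18: E = 27/27 + 27/26 + 27/25 + ... + 27/10 + 27/9 = 31.6872.

31.687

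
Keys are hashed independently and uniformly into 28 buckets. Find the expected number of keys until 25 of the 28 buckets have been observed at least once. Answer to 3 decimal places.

58.627

Going from k to k+1 distinct takes a geometric number of keys with mean 28/(28-k).
Sum over k = 0,...,24: E = 28/28 + 28/27 + 28/26 + ... + 28/5 + 28/4 = 58.6275.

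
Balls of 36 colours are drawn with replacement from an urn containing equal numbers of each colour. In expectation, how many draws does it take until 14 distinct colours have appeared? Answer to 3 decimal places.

17.415

Going from k to k+1 distinct takes a geometric number of draws with mean 36/(36-k).
Sum over k = 0,...,13: E = 36/36 + 36/35 + 36/34 + ... + 36/24 + 36/23 = 17.4149.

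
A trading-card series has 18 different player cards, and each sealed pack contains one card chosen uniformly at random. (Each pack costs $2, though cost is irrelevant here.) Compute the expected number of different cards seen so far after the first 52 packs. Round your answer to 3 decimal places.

For each card, P(seen in 52 packs) = 1 - (17/18)^52 = 0.9488.
By linearity of expectation, E[distinct seen] = 18·(1 - (17/18)^52) = 17.0786.

17.079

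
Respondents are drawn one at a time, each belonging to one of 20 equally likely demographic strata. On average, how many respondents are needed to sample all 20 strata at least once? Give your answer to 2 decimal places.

71.95

The wait to go from k to k+1 distinct strata is geometric with mean 20/(20-k).
E[T] = 20/20 + 20/19 + 20/18 + ... + 20/2 + 20/1 = 20·H_{20}.
H_{20} = 3.598, so E[T] = 71.955.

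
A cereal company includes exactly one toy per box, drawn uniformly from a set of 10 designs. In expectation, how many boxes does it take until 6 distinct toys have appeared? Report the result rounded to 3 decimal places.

8.456

With k distinct toys already seen, the next new one arrives after an expected 10/(10-k) boxes.
Sum over k = 0,...,5: E = 10/10 + 10/9 + 10/8 + 10/7 + 10/6 + 10/5 = 8.4563.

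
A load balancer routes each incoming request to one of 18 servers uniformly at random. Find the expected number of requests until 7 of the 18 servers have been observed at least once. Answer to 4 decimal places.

With k distinct servers already seen, the next new one arrives after an expected 18/(18-k) requests.
Sum over k = 0,...,6: E = 18/18 + 18/17 + 18/16 + ... + 18/13 + 18/12 = 8.55415.

8.5542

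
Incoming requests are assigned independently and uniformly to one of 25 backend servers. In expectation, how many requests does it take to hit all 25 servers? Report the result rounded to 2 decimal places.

95.40

Split into phases: going from k distinct to k+1 distinct takes on average 25/(25-k) requests.
E[T] = 25/25 + 25/24 + 25/23 + ... + 25/2 + 25/1 = 25·H_{25}.
H_{25} = 3.816, so E[T] = 95.399.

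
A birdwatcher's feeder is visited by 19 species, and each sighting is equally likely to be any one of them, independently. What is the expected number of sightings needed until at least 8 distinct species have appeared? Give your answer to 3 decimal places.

10.029

With k distinct species already seen, the next new one arrives after an expected 19/(19-k) sightings.
Sum over k = 0,...,7: E = 19/19 + 19/18 + 19/17 + ... + 19/13 + 19/12 = 10.0294.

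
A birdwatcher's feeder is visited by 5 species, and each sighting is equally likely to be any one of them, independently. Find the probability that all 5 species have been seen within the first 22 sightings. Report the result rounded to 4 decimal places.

By inclusion–exclusion over which species are missing,
P(all seen) = Σ_{j=0}^{5} (-1)^j C(5,j)((5-j)/5)^22
= 1.00000 - 0.03689 + 0.00013 - 0.00000 + 0.00000 - 0.00000
= 0.96324.

0.9632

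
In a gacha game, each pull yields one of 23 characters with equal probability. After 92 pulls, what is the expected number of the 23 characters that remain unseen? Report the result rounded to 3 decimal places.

For each character, P(unseen after 92) = (22/23)^92 = 0.0167.
By linearity of expectation, E[unseen] = 23·(22/23)^92 = 0.3852.

0.385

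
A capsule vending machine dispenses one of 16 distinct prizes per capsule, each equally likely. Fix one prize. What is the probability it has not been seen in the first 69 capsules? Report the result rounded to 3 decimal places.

Each capsule misses the fixed prize with probability (16-1)/16 = 15/16, independently.
P(still missing after 69) = (15/16)^69 = 0.0116.

0.012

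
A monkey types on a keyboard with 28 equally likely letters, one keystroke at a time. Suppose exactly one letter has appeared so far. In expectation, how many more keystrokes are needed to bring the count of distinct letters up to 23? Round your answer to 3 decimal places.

From k distinct to k+1 distinct takes on average 28/(28-k) keystrokes.
Sum over k = 1,...,22: E = 28/27 + 28/26 + 28/25 + ... + 28/7 + 28/6 = 45.0275.

45.027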